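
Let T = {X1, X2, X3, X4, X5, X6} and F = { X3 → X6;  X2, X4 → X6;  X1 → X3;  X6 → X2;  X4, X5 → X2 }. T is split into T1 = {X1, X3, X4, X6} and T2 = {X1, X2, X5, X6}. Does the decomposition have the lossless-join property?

No

Common attributes: T1 ∩ T2 = {X1, X6}.
Closure of {X1, X6}: X1 → X3 applies, adding X3; X6 → X2 applies, adding X2. So (X1, X6)⁺ = {X1, X2, X3, X6}.
The closure contains neither all of T1 = {X1, X3, X4, X6} nor all of T2 = {X1, X2, X5, X6}, so the common attributes are not a superkey of either fragment. The join is lossy.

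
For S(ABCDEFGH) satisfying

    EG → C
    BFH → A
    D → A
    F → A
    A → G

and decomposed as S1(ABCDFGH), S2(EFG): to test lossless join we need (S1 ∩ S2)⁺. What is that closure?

S1 ∩ S2 = {FG}.
F → A applies, adding A
Closure: {AFG}.

AFG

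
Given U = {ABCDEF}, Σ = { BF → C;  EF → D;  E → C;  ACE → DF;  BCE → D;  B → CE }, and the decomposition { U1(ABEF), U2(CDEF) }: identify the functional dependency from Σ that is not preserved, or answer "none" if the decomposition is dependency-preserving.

BCE → D

Check BCE → D: no single fragment contains all of {BCDE}, and the restricted closure of {BCE} across the fragments never reaches {D}.
BF → C is preserved.
EF → D is preserved.
E → C is preserved.
ACE → DF is preserved.
B → CE is preserved.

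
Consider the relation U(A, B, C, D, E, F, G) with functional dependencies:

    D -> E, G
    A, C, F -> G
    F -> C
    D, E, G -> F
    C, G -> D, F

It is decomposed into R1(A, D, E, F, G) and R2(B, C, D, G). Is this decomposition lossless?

No

Common attributes: R1 ∩ R2 = {D, G}.
Closure of {D, G}: D → E, G applies, adding E; D, E, G → F applies, adding F; F → C applies, adding C. So (D, G)⁺ = {C, D, E, F, G}.
The closure contains neither all of R1 = {A, D, E, F, G} nor all of R2 = {B, C, D, G}, so the common attributes are not a superkey of either fragment. The join is lossy.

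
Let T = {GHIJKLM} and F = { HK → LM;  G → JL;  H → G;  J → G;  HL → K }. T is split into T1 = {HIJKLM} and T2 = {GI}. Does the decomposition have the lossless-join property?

No

Common attributes: T1 ∩ T2 = {I}.
No dependency enlarges {I}, so (I)⁺ = {I}.
The closure contains neither all of T1 = {HIJKLM} nor all of T2 = {GI}, so the common attributes are not a superkey of either fragment. The join is lossy.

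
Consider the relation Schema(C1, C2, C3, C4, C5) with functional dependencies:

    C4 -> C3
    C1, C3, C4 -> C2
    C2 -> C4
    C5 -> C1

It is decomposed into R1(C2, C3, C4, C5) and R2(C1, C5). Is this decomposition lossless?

Yes

Common attributes: R1 ∩ R2 = {C5}.
Closure of {C5}: C5 → C1 applies, adding C1. So (C5)⁺ = {C1, C5}.
This closure contains every attribute of R2, so R1 ∩ R2 → R2. The join is lossless.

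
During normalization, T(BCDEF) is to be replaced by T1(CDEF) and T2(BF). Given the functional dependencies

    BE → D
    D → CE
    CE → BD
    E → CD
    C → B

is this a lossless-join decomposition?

Common attributes: T1 ∩ T2 = {F}.
No dependency enlarges {F}, so (F)⁺ = {F}.
The closure contains neither all of T1 = {CDEF} nor all of T2 = {BF}, so the common attributes are not a superkey of either fragment. The join is lossy.

No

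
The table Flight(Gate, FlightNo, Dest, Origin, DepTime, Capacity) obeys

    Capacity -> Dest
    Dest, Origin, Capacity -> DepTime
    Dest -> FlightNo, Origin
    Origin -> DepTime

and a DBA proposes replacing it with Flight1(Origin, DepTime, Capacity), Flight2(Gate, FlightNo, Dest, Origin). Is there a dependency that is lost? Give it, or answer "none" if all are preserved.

Check Capacity → Dest: no single fragment contains all of {Dest, Capacity}, and the restricted closure of {Capacity} across the fragments never reaches {Dest}.
Dest, Origin, Capacity → DepTime is preserved.
Dest → FlightNo, Origin is preserved.
Origin → DepTime is preserved.

Capacity -> Dest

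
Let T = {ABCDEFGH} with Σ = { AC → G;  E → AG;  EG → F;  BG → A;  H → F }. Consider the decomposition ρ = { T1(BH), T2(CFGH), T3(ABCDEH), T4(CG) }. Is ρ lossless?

No

Chase test. Columns are ABCDEFGH; row i has aⱼ where attribute j ∈ Ti, else bᵢⱼ.
Initial tableau (one row per fragment):
  row 1: b11 a2 b13 b14 b15 b16 b17 a8
  row 2: b21 b22 a3 b24 b25 a6 a7 a8
  row 3: a1 a2 a3 a4 a5 b36 b37 a8
  row 4: b41 b42 a3 b44 b45 b46 a7 b48
Rows 1 and 2 agree on H; apply H→F and equate their F entries.
Rows 1 and 3 agree on H; apply H→F and equate their F entries.
No row becomes fully distinguished — the join is lossy.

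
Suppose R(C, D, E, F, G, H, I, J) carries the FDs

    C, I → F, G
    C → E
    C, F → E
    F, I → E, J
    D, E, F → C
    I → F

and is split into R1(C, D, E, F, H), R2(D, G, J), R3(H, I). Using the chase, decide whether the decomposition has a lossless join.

No

Chase test. Columns are C, D, E, F, G, H, I, J; row i has aⱼ where attribute j ∈ Ri, else bᵢⱼ.
Initial tableau (one row per fragment):
  row 1: a1 a2 a3 a4 b15 a6 b17 b18
  row 2: b21 a2 b23 b24 a5 b26 b27 a8
  row 3: b31 b32 b33 b34 b35 a6 a7 b38
No row becomes fully distinguished — the join is lossy.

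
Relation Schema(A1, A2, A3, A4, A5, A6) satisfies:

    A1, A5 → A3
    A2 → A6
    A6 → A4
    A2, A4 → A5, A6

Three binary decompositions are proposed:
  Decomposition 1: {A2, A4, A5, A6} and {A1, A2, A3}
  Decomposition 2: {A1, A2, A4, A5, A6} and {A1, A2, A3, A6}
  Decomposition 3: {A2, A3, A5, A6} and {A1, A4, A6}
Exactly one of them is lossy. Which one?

Decomposition 3

Decomposition 1: common = {A2}, closure = {A2, A4, A5, A6} → lossless.
Decomposition 2: common = {A1, A2, A6}, closure = {A1, A2, A3, A4, A5, A6} → lossless.
Decomposition 3: common = {A6}, closure = {A4, A6} → lossy.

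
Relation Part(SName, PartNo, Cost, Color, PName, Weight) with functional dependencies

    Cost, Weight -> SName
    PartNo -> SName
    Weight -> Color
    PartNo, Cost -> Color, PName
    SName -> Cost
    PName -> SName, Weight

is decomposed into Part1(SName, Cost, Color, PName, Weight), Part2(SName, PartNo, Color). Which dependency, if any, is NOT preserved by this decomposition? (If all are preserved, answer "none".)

PartNo, Cost -> Color, PName

Check PartNo, Cost → Color, PName: no single fragment contains all of {PartNo, Cost, Color, PName}, and the restricted closure of {PartNo, Cost} across the fragments never reaches {Color, PName}.
Cost, Weight → SName is preserved.
PartNo → SName is preserved.
Weight → Color is preserved.
SName → Cost is preserved.
PName → SName, Weight is preserved.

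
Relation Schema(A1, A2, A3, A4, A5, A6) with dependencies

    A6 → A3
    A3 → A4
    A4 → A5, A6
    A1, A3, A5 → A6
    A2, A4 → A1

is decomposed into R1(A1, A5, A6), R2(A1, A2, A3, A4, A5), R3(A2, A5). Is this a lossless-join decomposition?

No

Chase test. Columns are A1, A2, A3, A4, A5, A6; row i has aⱼ where attribute j ∈ Ri, else bᵢⱼ.
Initial tableau (one row per fragment):
  row 1: a1 b12 b13 b14 a5 a6
  row 2: a1 a2 a3 a4 a5 b26
  row 3: b31 a2 b33 b34 a5 b36
No row becomes fully distinguished — the join is lossy.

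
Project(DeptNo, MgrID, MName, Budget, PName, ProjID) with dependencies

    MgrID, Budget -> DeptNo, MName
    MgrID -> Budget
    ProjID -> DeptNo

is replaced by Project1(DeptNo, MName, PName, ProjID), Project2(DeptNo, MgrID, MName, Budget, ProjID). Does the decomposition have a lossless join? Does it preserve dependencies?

lossy but dependency-preserving

Lossless test: (DeptNo, MName, ProjID)⁺ = {DeptNo, MName, ProjID}, which is a superkey of neither fragment — lossy.
Dependency preservation: every FD's attributes lie within a single fragment, so each can be enforced locally — preserved.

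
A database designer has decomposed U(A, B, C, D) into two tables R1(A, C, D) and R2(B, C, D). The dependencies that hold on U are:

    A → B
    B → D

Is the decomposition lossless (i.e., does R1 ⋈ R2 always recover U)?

No

Common attributes: R1 ∩ R2 = {C, D}.
No dependency enlarges {C, D}, so (C, D)⁺ = {C, D}.
The closure contains neither all of R1 = {A, C, D} nor all of R2 = {B, C, D}, so the common attributes are not a superkey of either fragment. The join is lossy.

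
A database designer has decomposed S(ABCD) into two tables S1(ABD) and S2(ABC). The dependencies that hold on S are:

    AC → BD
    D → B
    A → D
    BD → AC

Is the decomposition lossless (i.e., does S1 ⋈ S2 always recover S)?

Yes

Common attributes: S1 ∩ S2 = {AB}.
Closure of {AB}: A → D applies, adding D; BD → AC applies, adding C. So (AB)⁺ = {ABCD}.
This closure contains every attribute of S1, so S1 ∩ S2 → S1. The join is lossless.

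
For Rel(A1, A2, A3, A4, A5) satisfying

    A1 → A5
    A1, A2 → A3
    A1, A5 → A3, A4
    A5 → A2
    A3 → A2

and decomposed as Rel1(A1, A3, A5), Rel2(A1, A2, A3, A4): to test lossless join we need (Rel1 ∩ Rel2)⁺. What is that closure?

Rel1 ∩ Rel2 = {A1, A3}.
A1 → A5 applies, adding A5
A1, A5 → A3, A4 applies, adding A4
A5 → A2 applies, adding A2
Closure: {A1, A2, A3, A4, A5}.

A1, A2, A3, A4, A5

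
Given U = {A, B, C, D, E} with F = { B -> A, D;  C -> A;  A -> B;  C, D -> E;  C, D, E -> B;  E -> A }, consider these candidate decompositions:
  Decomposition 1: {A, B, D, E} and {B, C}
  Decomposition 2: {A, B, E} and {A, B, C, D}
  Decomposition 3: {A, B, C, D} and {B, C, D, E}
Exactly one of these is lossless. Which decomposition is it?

Decomposition 1: common = {B}, closure = {A, B, D} → lossy.
Decomposition 2: common = {A, B}, closure = {A, B, D} → lossy.
Decomposition 3: common = {B, C, D}, closure = {A, B, C, D, E} → lossless.

Decomposition 3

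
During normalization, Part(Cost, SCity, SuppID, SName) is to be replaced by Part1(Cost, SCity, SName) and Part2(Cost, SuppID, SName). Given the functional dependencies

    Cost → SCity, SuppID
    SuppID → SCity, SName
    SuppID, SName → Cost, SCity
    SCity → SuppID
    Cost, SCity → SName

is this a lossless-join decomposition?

Yes

Common attributes: Part1 ∩ Part2 = {Cost, SName}.
Closure of {Cost, SName}: Cost → SCity, SuppID applies, adding SCity, SuppID. So (Cost, SName)⁺ = {Cost, SCity, SuppID, SName}.
This closure contains every attribute of Part1, so Part1 ∩ Part2 → Part1. The join is lossless.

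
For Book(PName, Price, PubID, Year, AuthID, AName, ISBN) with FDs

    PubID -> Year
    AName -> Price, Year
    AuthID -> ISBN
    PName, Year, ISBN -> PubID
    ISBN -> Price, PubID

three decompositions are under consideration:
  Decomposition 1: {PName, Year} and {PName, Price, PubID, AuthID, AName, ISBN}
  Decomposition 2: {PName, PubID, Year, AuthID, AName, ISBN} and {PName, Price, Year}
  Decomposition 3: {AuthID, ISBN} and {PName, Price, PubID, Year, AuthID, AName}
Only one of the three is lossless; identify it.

Decomposition 1: common = {PName}, closure = {PName} → lossy.
Decomposition 2: common = {PName, Year}, closure = {PName, Year} → lossy.
Decomposition 3: common = {AuthID}, closure = {Price, PubID, Year, AuthID, ISBN} → lossless.

Decomposition 3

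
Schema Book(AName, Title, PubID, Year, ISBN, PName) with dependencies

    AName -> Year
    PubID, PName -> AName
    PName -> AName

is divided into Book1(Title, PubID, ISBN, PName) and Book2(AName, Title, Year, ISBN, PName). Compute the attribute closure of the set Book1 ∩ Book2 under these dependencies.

AName, Title, Year, ISBN, PName

Book1 ∩ Book2 = {Title, ISBN, PName}.
PName → AName applies, adding AName
AName → Year applies, adding Year
Closure: {AName, Title, Year, ISBN, PName}.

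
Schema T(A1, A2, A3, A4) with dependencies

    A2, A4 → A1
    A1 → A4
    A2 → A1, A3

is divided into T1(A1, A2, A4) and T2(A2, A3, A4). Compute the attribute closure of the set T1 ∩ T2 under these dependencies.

A1, A2, A3, A4

T1 ∩ T2 = {A2, A4}.
A2, A4 → A1 applies, adding A1
A2 → A1, A3 applies, adding A3
Closure: {A1, A2, A3, A4}.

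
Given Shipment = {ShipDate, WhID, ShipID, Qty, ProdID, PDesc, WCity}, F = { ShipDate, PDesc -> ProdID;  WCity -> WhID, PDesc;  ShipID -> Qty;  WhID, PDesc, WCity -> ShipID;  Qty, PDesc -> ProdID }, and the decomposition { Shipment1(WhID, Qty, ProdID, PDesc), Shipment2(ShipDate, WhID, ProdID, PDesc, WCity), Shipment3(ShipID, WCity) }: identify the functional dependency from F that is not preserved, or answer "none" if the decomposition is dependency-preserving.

ShipID -> Qty

Check ShipID → Qty: no single fragment contains all of {ShipID, Qty}, and the restricted closure of {ShipID} across the fragments never reaches {Qty}.
ShipDate, PDesc → ProdID is preserved.
WCity → WhID, PDesc is preserved.
WhID, PDesc, WCity → ShipID is preserved.
Qty, PDesc → ProdID is preserved.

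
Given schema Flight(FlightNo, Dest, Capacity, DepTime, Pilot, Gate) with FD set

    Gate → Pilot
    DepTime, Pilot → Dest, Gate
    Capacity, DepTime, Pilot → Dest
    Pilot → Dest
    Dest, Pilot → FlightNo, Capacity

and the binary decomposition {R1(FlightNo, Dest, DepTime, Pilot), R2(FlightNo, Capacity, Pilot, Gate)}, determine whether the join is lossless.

Common attributes: R1 ∩ R2 = {FlightNo, Pilot}.
Closure of {FlightNo, Pilot}: Pilot → Dest applies, adding Dest; Dest, Pilot → FlightNo, Capacity applies, adding Capacity. So (FlightNo, Pilot)⁺ = {FlightNo, Dest, Capacity, Pilot}.
The closure contains neither all of R1 = {FlightNo, Dest, DepTime, Pilot} nor all of R2 = {FlightNo, Capacity, Pilot, Gate}, so the common attributes are not a superkey of either fragment. The join is lossy.

No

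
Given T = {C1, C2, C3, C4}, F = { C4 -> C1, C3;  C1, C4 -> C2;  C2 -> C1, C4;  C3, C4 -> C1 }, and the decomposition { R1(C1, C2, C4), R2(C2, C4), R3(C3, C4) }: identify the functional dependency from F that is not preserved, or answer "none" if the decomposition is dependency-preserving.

none

C4 → C1, C3: restricted closure across fragments reaches C1, C3.
C1, C4 → C2 lies within R1.
C2 → C1, C4 lies within R1.
C3, C4 → C1: restricted closure across fragments reaches C1.
Every dependency is enforceable on the fragments, so the decomposition is dependency-preserving.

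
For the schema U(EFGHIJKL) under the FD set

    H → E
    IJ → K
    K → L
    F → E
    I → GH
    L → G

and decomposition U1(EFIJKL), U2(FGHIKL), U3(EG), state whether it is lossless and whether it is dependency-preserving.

lossless but not dependency-preserving

Lossless test (chase): Rows 1 and 2 agree on F; apply F→E and equate their E entries. Rows 1 and 2 agree on I; apply I→GH and equate their GH entries. Row 1 is now all distinguished symbols — the join is lossless.
Dependency preservation: the restricted closure of {H} across the fragments never reaches {E}, so H → E cannot be enforced without a join — not preserved.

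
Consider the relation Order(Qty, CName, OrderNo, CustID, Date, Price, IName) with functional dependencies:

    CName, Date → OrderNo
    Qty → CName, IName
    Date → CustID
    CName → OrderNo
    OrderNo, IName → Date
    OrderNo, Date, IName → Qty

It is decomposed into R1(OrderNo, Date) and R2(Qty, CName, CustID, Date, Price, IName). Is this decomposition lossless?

Common attributes: R1 ∩ R2 = {Date}.
Closure of {Date}: Date → CustID applies, adding CustID. So (Date)⁺ = {CustID, Date}.
The closure contains neither all of R1 = {OrderNo, Date} nor all of R2 = {Qty, CName, CustID, Date, Price, IName}, so the common attributes are not a superkey of either fragment. The join is lossy.

No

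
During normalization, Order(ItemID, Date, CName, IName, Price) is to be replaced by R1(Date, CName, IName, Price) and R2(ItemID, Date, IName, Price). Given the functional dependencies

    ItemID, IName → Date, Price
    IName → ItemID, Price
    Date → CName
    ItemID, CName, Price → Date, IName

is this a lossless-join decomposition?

Common attributes: R1 ∩ R2 = {Date, IName, Price}.
Closure of {Date, IName, Price}: IName → ItemID, Price applies, adding ItemID; Date → CName applies, adding CName. So (Date, IName, Price)⁺ = {ItemID, Date, CName, IName, Price}.
This closure contains every attribute of R1, so R1 ∩ R2 → R1. The join is lossless.

Yes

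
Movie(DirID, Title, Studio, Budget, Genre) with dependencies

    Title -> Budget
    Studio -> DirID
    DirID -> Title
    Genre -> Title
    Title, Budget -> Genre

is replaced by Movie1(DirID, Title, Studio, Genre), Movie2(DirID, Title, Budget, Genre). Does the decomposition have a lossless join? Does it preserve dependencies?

Lossless test: (DirID, Title, Genre)⁺ = {DirID, Title, Budget, Genre}, which contains all of one fragment — lossless.
Dependency preservation: every FD's attributes lie within a single fragment, so each can be enforced locally — preserved.

lossless and dependency-preserving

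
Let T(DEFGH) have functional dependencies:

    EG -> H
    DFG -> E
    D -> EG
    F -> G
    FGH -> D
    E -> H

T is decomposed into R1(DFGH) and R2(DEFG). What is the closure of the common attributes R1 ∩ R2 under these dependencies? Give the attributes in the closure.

DEFGH

R1 ∩ R2 = {DFG}.
DFG → E applies, adding E
E → H applies, adding H
Closure: {DEFGH}.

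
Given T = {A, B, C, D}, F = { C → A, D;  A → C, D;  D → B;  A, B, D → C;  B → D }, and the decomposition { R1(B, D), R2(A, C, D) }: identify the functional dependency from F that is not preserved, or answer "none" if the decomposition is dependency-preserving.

C → A, D lies within R2.
A → C, D lies within R2.
D → B lies within R1.
A, B, D → C: restricted closure across fragments reaches C.
B → D lies within R1.
Every dependency is enforceable on the fragments, so the decomposition is dependency-preserving.

none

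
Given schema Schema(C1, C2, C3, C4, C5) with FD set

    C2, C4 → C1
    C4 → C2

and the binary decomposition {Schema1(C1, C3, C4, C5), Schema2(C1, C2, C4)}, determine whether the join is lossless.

Common attributes: Schema1 ∩ Schema2 = {C1, C4}.
Closure of {C1, C4}: C4 → C2 applies, adding C2. So (C1, C4)⁺ = {C1, C2, C4}.
This closure contains every attribute of Schema2, so Schema1 ∩ Schema2 → Schema2. The join is lossless.

Yes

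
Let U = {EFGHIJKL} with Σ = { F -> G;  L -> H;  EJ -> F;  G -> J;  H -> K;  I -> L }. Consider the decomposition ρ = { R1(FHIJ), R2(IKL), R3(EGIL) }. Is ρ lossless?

Chase test. Columns are EFGHIJKL; row i has aⱼ where attribute j ∈ Ri, else bᵢⱼ.
Initial tableau (one row per fragment):
  row 1: b11 a2 b13 a4 a5 a6 b17 b18
  row 2: b21 b22 b23 b24 a5 b26 a7 a8
  row 3: a1 b32 a3 b34 a5 b36 b37 a8
Rows 2 and 3 agree on L; apply L→H and equate their H entries.
Rows 2 and 3 agree on H; apply H→K and equate their K entries.
Rows 1 and 2 agree on I; apply I→L and equate their L entries.
Rows 1 and 2 agree on L; apply L→H and equate their H entries.
Rows 1 and 2 agree on H; apply H→K and equate their K entries.
No row becomes fully distinguished — the join is lossy.

No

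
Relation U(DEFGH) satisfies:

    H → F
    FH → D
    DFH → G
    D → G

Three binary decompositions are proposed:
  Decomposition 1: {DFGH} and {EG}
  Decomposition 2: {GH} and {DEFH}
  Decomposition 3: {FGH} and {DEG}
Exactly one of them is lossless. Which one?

Decomposition 1: common = {G}, closure = {G} → lossy.
Decomposition 2: common = {H}, closure = {DFGH} → lossless.
Decomposition 3: common = {G}, closure = {G} → lossy.

Decomposition 2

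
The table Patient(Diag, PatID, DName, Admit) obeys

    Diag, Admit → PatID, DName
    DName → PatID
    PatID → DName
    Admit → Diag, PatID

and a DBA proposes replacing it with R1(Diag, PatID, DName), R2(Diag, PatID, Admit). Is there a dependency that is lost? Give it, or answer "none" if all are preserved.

none

Diag, Admit → PatID, DName: restricted closure across fragments reaches PatID, DName.
DName → PatID lies within R1.
PatID → DName lies within R1.
Admit → Diag, PatID lies within R2.
Every dependency is enforceable on the fragments, so the decomposition is dependency-preserving.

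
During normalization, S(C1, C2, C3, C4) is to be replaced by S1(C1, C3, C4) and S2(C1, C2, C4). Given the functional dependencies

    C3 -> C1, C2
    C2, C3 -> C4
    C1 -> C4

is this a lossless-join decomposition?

Common attributes: S1 ∩ S2 = {C1, C4}.
No dependency enlarges {C1, C4}, so (C1, C4)⁺ = {C1, C4}.
The closure contains neither all of S1 = {C1, C3, C4} nor all of S2 = {C1, C2, C4}, so the common attributes are not a superkey of either fragment. The join is lossy.

No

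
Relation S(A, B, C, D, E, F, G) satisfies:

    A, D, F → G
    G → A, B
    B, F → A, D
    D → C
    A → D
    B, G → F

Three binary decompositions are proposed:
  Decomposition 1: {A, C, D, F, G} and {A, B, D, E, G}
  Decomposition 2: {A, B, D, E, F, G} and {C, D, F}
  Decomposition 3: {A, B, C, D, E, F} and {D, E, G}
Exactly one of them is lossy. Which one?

Decomposition 1: common = {A, D, G}, closure = {A, B, C, D, F, G} → lossless.
Decomposition 2: common = {D, F}, closure = {C, D, F} → lossless.
Decomposition 3: common = {D, E}, closure = {C, D, E} → lossy.

Decomposition 3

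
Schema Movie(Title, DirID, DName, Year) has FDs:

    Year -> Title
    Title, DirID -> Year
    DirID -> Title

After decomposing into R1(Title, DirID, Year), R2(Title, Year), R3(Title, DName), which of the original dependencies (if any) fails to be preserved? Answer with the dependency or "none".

Year → Title lies within R1.
Title, DirID → Year lies within R1.
DirID → Title lies within R1.
Every dependency is enforceable on the fragments, so the decomposition is dependency-preserving.

none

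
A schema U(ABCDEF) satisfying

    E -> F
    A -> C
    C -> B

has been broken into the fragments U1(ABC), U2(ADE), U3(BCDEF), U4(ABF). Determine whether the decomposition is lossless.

Yes

Chase test. Columns are ABCDEF; row i has aⱼ where attribute j ∈ Ui, else bᵢⱼ.
Initial tableau (one row per fragment):
  row 1: a1 a2 a3 b14 b15 b16
  row 2: a1 b22 b23 a4 a5 b26
  row 3: b31 a2 a3 a4 a5 a6
  row 4: a1 a2 b43 b44 b45 a6
Rows 2 and 3 agree on E; apply E→F and equate their F entries.
Rows 1 and 2 agree on A; apply A→C and equate their C entries.
Rows 1 and 4 agree on A; apply A→C and equate their C entries.
Rows 1 and 2 agree on C; apply C→B and equate their B entries.
Row 2 is now all distinguished symbols — the join is lossless.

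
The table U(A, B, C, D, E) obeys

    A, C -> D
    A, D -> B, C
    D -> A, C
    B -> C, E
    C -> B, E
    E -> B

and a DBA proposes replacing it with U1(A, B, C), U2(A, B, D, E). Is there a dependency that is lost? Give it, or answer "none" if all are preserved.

A, C → D: restricted closure across fragments reaches D.
A, D → B, C: restricted closure across fragments reaches B, C.
D → A, C: restricted closure across fragments reaches A, C.
B → C, E: restricted closure across fragments reaches C, E.
C → B, E: restricted closure across fragments reaches B, E.
E → B lies within U2.
Every dependency is enforceable on the fragments, so the decomposition is dependency-preserving.

none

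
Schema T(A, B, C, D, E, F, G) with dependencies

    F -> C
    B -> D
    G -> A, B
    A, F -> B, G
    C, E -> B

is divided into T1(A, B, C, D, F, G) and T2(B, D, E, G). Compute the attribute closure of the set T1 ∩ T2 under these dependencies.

A, B, D, G

T1 ∩ T2 = {B, D, G}.
G → A, B applies, adding A
Closure: {A, B, D, G}.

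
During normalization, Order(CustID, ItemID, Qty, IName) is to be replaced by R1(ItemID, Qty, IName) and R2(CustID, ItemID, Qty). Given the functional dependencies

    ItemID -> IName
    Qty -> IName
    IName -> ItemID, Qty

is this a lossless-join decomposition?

Common attributes: R1 ∩ R2 = {ItemID, Qty}.
Closure of {ItemID, Qty}: ItemID → IName applies, adding IName. So (ItemID, Qty)⁺ = {ItemID, Qty, IName}.
This closure contains every attribute of R1, so R1 ∩ R2 → R1. The join is lossless.

Yes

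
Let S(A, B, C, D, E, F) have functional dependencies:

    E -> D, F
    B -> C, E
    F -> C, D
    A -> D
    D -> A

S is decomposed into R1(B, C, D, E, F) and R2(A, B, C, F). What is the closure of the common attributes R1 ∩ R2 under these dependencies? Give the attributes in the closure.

A, B, C, D, E, F

R1 ∩ R2 = {B, C, F}.
B → C, E applies, adding E
F → C, D applies, adding D
D → A applies, adding A
Closure: {A, B, C, D, E, F}.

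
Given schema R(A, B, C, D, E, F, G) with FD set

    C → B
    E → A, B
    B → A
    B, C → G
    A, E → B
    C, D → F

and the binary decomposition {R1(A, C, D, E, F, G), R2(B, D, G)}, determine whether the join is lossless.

No

Common attributes: R1 ∩ R2 = {D, G}.
No dependency enlarges {D, G}, so (D, G)⁺ = {D, G}.
The closure contains neither all of R1 = {A, C, D, E, F, G} nor all of R2 = {B, D, G}, so the common attributes are not a superkey of either fragment. The join is lossy.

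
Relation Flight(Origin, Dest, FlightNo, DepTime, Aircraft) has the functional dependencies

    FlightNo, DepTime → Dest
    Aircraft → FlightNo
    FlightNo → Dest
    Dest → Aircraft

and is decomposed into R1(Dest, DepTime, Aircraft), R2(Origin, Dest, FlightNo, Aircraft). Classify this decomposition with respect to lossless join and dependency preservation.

Lossless test: (Dest, Aircraft)⁺ = {Dest, FlightNo, Aircraft}, which is a superkey of neither fragment — lossy.
Dependency preservation: FlightNo, DepTime → Dest is not contained in any single fragment, but the restricted closure of its left-hand side across the fragments still reaches the right-hand side; the remaining FDs each lie inside some fragment. All dependencies are preserved.

lossy but dependency-preserving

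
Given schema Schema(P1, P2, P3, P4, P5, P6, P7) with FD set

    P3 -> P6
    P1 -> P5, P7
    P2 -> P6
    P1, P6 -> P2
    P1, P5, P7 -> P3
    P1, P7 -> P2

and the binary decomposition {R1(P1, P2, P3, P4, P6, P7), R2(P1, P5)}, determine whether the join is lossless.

Common attributes: R1 ∩ R2 = {P1}.
Closure of {P1}: P1 → P5, P7 applies, adding P5, P7; P1, P5, P7 → P3 applies, adding P3; P1, P7 → P2 applies, adding P2; P3 → P6 applies, adding P6. So (P1)⁺ = {P1, P2, P3, P5, P6, P7}.
This closure contains every attribute of R2, so R1 ∩ R2 → R2. The join is lossless.

Yes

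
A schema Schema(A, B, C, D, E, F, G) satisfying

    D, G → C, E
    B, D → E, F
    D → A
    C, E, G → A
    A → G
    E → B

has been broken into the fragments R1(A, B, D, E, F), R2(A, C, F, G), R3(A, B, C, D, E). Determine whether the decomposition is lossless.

Chase test. Columns are A, B, C, D, E, F, G; row i has aⱼ where attribute j ∈ Ri, else bᵢⱼ.
Initial tableau (one row per fragment):
  row 1: a1 a2 b13 a4 a5 a6 b17
  row 2: a1 b22 a3 b24 b25 a6 a7
  row 3: a1 a2 a3 a4 a5 b36 b37
Rows 1 and 3 agree on B, D; apply B, D→E, F and equate their E, F entries.
Rows 1 and 2 agree on A; apply A→G and equate their G entries.
Rows 1 and 3 agree on A; apply A→G and equate their G entries.
Rows 1 and 3 agree on D, G; apply D, G→C, E and equate their C, E entries.
Row 1 is now all distinguished symbols — the join is lossless.

Yes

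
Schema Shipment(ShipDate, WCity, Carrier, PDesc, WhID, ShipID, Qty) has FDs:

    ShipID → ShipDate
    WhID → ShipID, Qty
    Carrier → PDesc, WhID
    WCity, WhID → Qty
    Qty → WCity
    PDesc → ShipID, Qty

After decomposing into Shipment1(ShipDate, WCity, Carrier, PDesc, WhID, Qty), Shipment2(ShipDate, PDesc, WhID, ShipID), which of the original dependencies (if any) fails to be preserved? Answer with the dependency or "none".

ShipID → ShipDate lies within Shipment2.
WhID → ShipID, Qty: restricted closure across fragments reaches ShipID, Qty.
Carrier → PDesc, WhID lies within Shipment1.
WCity, WhID → Qty lies within Shipment1.
Qty → WCity lies within Shipment1.
PDesc → ShipID, Qty: restricted closure across fragments reaches ShipID, Qty.
Every dependency is enforceable on the fragments, so the decomposition is dependency-preserving.

none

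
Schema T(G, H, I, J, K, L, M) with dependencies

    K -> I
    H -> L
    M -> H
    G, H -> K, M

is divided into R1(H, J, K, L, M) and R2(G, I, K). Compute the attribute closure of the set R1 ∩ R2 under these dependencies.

I, K

R1 ∩ R2 = {K}.
K → I applies, adding I
Closure: {I, K}.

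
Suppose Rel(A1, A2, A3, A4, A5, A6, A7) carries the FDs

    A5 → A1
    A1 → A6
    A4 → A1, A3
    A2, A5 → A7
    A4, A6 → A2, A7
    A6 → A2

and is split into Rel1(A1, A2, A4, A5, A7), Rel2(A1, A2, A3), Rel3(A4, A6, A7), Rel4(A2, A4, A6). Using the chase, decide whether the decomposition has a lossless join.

Chase test. Columns are A1, A2, A3, A4, A5, A6, A7; row i has aⱼ where attribute j ∈ Reli, else bᵢⱼ.
Initial tableau (one row per fragment):
  row 1: a1 a2 b13 a4 a5 b16 a7
  row 2: a1 a2 a3 b24 b25 b26 b27
  row 3: b31 b32 b33 a4 b35 a6 a7
  row 4: b41 a2 b43 a4 b45 a6 b47
Rows 1 and 2 agree on A1; apply A1→A6 and equate their A6 entries.
Rows 1 and 3 agree on A4; apply A4→A1, A3 and equate their A1, A3 entries.
Rows 1 and 4 agree on A4; apply A4→A1, A3 and equate their A1, A3 entries.
Rows 3 and 4 agree on A4, A6; apply A4, A6→A2, A7 and equate their A2, A7 entries.
Rows 1 and 3 agree on A1; apply A1→A6 and equate their A6 entries.
No row becomes fully distinguished — the join is lossy.

No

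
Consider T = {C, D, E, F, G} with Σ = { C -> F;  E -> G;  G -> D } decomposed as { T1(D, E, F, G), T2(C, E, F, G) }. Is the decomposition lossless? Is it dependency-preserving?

lossless and dependency-preserving

Lossless test: (E, F, G)⁺ = {D, E, F, G}, which contains all of one fragment — lossless.
Dependency preservation: every FD's attributes lie within a single fragment, so each can be enforced locally — preserved.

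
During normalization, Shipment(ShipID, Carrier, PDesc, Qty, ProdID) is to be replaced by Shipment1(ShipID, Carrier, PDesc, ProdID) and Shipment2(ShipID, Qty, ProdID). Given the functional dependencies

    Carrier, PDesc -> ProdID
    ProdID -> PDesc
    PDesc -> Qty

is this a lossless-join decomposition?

Common attributes: Shipment1 ∩ Shipment2 = {ShipID, ProdID}.
Closure of {ShipID, ProdID}: ProdID → PDesc applies, adding PDesc; PDesc → Qty applies, adding Qty. So (ShipID, ProdID)⁺ = {ShipID, PDesc, Qty, ProdID}.
This closure contains every attribute of Shipment2, so Shipment1 ∩ Shipment2 → Shipment2. The join is lossless.

Yes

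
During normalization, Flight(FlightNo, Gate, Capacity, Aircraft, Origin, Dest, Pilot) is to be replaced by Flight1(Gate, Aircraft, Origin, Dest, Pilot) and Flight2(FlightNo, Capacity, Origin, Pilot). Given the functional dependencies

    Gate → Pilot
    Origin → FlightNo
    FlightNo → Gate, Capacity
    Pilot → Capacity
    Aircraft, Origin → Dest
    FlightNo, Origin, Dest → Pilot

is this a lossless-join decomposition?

Yes

Common attributes: Flight1 ∩ Flight2 = {Origin, Pilot}.
Closure of {Origin, Pilot}: Origin → FlightNo applies, adding FlightNo; FlightNo → Gate, Capacity applies, adding Gate, Capacity. So (Origin, Pilot)⁺ = {FlightNo, Gate, Capacity, Origin, Pilot}.
This closure contains every attribute of Flight2, so Flight1 ∩ Flight2 → Flight2. The join is lossless.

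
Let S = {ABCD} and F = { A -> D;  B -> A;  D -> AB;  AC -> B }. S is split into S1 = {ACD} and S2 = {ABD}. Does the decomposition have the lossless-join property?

Yes

Common attributes: S1 ∩ S2 = {AD}.
Closure of {AD}: D → AB applies, adding B. So (AD)⁺ = {ABD}.
This closure contains every attribute of S2, so S1 ∩ S2 → S2. The join is lossless.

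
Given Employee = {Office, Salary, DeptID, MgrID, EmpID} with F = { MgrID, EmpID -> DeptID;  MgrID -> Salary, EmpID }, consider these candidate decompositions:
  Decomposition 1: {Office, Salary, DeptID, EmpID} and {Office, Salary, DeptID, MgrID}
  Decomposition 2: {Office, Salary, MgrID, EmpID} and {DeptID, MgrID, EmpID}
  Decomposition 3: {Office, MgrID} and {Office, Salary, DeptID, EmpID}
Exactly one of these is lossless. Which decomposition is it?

Decomposition 1: common = {Office, Salary, DeptID}, closure = {Office, Salary, DeptID} → lossy.
Decomposition 2: common = {MgrID, EmpID}, closure = {Salary, DeptID, MgrID, EmpID} → lossless.
Decomposition 3: common = {Office}, closure = {Office} → lossy.

Decomposition 2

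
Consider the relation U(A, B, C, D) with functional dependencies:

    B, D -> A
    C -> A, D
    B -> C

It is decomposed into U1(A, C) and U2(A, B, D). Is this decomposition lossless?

No

Common attributes: U1 ∩ U2 = {A}.
No dependency enlarges {A}, so (A)⁺ = {A}.
The closure contains neither all of U1 = {A, C} nor all of U2 = {A, B, D}, so the common attributes are not a superkey of either fragment. The join is lossy.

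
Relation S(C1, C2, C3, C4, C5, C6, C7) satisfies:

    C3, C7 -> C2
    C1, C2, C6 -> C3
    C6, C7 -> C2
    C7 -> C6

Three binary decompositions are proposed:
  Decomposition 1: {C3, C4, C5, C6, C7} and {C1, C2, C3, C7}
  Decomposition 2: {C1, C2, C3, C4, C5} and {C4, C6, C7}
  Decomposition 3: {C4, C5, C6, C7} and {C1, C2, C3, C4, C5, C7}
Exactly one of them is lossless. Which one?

Decomposition 1: common = {C3, C7}, closure = {C2, C3, C6, C7} → lossy.
Decomposition 2: common = {C4}, closure = {C4} → lossy.
Decomposition 3: common = {C4, C5, C7}, closure = {C2, C4, C5, C6, C7} → lossless.

Decomposition 3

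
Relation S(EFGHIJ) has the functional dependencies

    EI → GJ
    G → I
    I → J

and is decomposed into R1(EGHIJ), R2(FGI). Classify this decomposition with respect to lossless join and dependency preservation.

lossy but dependency-preserving

Lossless test: (GI)⁺ = {GIJ}, which is a superkey of neither fragment — lossy.
Dependency preservation: every FD's attributes lie within a single fragment, so each can be enforced locally — preserved.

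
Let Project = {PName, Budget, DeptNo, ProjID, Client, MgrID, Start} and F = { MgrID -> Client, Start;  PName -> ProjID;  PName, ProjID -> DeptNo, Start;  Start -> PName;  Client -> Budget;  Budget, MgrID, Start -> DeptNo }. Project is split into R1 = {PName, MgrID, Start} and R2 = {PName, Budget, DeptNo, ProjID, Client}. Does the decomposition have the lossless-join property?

Common attributes: R1 ∩ R2 = {PName}.
Closure of {PName}: PName → ProjID applies, adding ProjID; PName, ProjID → DeptNo, Start applies, adding DeptNo, Start. So (PName)⁺ = {PName, DeptNo, ProjID, Start}.
The closure contains neither all of R1 = {PName, MgrID, Start} nor all of R2 = {PName, Budget, DeptNo, ProjID, Client}, so the common attributes are not a superkey of either fragment. The join is lossy.

No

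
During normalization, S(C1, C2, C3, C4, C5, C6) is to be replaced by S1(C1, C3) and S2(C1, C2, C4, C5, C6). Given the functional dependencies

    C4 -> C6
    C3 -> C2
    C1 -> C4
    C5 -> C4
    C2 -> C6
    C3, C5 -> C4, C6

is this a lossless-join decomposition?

Common attributes: S1 ∩ S2 = {C1}.
Closure of {C1}: C1 → C4 applies, adding C4; C4 → C6 applies, adding C6. So (C1)⁺ = {C1, C4, C6}.
The closure contains neither all of S1 = {C1, C3} nor all of S2 = {C1, C2, C4, C5, C6}, so the common attributes are not a superkey of either fragment. The join is lossy.

No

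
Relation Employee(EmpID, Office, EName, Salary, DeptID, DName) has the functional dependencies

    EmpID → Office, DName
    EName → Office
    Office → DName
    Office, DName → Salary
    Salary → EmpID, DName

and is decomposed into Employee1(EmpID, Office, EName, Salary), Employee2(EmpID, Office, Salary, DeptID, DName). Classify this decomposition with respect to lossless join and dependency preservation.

Lossless test: (EmpID, Office, Salary)⁺ = {EmpID, Office, Salary, DName}, which is a superkey of neither fragment — lossy.
Dependency preservation: every FD's attributes lie within a single fragment, so each can be enforced locally — preserved.

lossy but dependency-preserving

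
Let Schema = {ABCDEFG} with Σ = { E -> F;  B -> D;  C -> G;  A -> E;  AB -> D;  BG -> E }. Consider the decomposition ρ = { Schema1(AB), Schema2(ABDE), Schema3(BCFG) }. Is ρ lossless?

No

Chase test. Columns are ABCDEFG; row i has aⱼ where attribute j ∈ Schemai, else bᵢⱼ.
Initial tableau (one row per fragment):
  row 1: a1 a2 b13 b14 b15 b16 b17
  row 2: a1 a2 b23 a4 a5 b26 b27
  row 3: b31 a2 a3 b34 b35 a6 a7
Rows 1 and 2 agree on B; apply B→D and equate their D entries.
Rows 1 and 3 agree on B; apply B→D and equate their D entries.
Rows 1 and 2 agree on A; apply A→E and equate their E entries.
Rows 1 and 2 agree on E; apply E→F and equate their F entries.
No row becomes fully distinguished — the join is lossy.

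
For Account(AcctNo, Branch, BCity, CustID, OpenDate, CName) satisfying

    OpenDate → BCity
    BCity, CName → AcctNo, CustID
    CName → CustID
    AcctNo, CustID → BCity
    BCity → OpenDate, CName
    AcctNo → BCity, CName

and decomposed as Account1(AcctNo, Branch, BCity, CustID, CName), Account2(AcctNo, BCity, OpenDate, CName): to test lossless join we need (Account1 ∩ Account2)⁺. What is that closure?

Account1 ∩ Account2 = {AcctNo, BCity, CName}.
BCity, CName → AcctNo, CustID applies, adding CustID
BCity → OpenDate, CName applies, adding OpenDate
Closure: {AcctNo, BCity, CustID, OpenDate, CName}.

AcctNo, BCity, CustID, OpenDate, CName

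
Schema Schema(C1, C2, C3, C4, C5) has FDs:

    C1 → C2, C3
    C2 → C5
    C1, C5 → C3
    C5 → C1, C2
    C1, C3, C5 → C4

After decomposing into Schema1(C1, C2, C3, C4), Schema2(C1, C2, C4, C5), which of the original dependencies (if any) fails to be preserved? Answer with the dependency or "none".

C1 → C2, C3 lies within Schema1.
C2 → C5 lies within Schema2.
C1, C5 → C3: restricted closure across fragments reaches C3.
C5 → C1, C2 lies within Schema2.
C1, C3, C5 → C4: restricted closure across fragments reaches C4.
Every dependency is enforceable on the fragments, so the decomposition is dependency-preserving.

none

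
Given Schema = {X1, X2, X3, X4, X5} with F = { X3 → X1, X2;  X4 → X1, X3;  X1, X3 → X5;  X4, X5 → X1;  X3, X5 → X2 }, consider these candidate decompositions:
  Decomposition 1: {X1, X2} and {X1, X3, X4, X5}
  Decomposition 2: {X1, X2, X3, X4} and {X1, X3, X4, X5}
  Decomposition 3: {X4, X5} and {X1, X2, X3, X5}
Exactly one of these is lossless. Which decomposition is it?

Decomposition 1: common = {X1}, closure = {X1} → lossy.
Decomposition 2: common = {X1, X3, X4}, closure = {X1, X2, X3, X4, X5} → lossless.
Decomposition 3: common = {X5}, closure = {X5} → lossy.

Decomposition 2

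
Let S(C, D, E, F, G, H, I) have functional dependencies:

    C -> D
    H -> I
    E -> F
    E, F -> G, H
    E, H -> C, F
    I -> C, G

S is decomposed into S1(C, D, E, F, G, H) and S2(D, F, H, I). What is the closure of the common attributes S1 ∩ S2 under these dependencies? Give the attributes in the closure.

S1 ∩ S2 = {D, F, H}.
H → I applies, adding I
I → C, G applies, adding C, G
Closure: {C, D, F, G, H, I}.

C, D, F, G, H, I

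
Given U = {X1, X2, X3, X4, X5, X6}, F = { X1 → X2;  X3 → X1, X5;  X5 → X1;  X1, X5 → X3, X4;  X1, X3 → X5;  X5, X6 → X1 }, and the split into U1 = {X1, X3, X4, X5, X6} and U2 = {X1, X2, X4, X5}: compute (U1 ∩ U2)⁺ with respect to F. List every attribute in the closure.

U1 ∩ U2 = {X1, X4, X5}.
X1 → X2 applies, adding X2
X1, X5 → X3, X4 applies, adding X3
Closure: {X1, X2, X3, X4, X5}.

X1, X2, X3, X4, X5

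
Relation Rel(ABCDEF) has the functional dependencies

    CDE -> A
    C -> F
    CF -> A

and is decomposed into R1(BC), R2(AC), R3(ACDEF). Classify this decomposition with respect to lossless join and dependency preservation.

Lossless test (chase): Rows 1 and 2 agree on C; apply C→F and equate their F entries. Rows 1 and 3 agree on C; apply C→F and equate their F entries. Rows 1 and 2 agree on CF; apply CF→A and equate their A entries. No row becomes fully distinguished — the join is lossy.
Dependency preservation: every FD's attributes lie within a single fragment, so each can be enforced locally — preserved.

lossy but dependency-preserving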